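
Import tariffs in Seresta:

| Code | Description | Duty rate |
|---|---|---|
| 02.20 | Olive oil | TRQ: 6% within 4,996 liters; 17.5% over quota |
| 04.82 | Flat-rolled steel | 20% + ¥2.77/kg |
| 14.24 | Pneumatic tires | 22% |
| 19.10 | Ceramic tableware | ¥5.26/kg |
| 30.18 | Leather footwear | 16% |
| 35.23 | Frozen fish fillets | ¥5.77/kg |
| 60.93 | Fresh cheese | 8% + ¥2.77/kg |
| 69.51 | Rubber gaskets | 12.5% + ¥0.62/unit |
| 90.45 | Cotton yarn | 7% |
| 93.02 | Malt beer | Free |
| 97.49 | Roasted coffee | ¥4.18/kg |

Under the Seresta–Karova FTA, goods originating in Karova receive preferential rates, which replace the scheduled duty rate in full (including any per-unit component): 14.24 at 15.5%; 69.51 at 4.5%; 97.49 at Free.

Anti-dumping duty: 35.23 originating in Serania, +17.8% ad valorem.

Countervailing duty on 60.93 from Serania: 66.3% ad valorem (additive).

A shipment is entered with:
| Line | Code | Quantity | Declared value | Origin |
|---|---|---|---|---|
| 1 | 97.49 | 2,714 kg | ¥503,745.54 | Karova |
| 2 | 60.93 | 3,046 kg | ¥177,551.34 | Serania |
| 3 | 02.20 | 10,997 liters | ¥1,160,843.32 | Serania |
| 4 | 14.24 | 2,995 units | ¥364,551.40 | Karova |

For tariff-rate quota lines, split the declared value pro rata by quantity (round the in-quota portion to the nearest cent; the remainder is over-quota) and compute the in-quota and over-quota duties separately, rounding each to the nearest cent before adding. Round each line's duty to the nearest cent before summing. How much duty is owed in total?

Line 1 (97.49, Karova, 2,714 kg, ¥503,745.54):
Base rate for 97.49 is ¥4.18/kg.
Origin Karova qualifies under the Seresta–Karova agreement and 97.49 is covered: preferential rate Free applies instead.
Duty = ¥503,745.54 × 0% = ¥0.00.
Line 2 (60.93, Serania, 3,046 kg, ¥177,551.34):
Base rate for 60.93 is 8% + ¥2.77/kg.
Additional duty on 60.93 from Serania: +66.3%. Applied ad valorem rate: 8% + 66.3% = 74.3%.
Duty = ¥177,551.34 × 74.3% + 3,046 × ¥2.77 = ¥140,358.07.
Line 3 (02.20, Serania, 10,997 liters, ¥1,160,843.32):
Code 02.20 is under a tariff-rate quota (threshold 4,996 liters). In-quota: 4,996 liters at 6%; over-quota: 6,001 liters at 17.5%.
Pro-rata value split: in-quota = ¥1,160,843.32 × 4,996/10,997 = ¥527,377.76; over-quota = ¥1,160,843.32 − ¥527,377.76 = ¥633,465.56.
In-quota duty = ¥527,377.76 × 6% = ¥31,642.67. Over-quota duty = ¥633,465.56 × 17.5% = ¥110,856.47.
Line duty = ¥31,642.67 + ¥110,856.47 = ¥142,499.14.
Line 4 (14.24, Karova, 2,995 units, ¥364,551.40):
Base rate for 14.24 is 22%.
Origin Karova qualifies under the Seresta–Karova agreement and 14.24 is covered: preferential rate 15.5% applies instead.
Duty = ¥364,551.40 × 15.5% = ¥56,505.47.
Total = ¥0.00 + ¥140,358.07 + ¥142,499.14 + ¥56,505.47 = ¥339,362.68.

¥339,362.68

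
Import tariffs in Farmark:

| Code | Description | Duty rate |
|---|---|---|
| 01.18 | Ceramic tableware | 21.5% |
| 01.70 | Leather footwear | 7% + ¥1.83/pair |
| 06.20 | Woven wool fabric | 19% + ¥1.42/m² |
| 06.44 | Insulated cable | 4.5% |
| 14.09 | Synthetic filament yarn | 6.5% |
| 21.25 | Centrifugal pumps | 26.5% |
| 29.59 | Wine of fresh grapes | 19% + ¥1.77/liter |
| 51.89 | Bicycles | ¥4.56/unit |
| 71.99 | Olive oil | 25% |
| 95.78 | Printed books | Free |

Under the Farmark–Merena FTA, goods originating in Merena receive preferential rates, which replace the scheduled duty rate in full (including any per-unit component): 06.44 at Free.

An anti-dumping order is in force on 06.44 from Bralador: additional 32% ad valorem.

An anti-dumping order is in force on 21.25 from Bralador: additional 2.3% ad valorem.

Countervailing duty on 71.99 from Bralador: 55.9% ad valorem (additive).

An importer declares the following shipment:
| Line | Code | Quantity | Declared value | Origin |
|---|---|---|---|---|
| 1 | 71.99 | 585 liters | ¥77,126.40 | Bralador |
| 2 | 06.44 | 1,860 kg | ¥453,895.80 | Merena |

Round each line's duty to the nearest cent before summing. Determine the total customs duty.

Line 1 (71.99, Bralador, 585 liters, ¥77,126.40):
Base rate for 71.99 is 25%.
Additional duty on 71.99 from Bralador: +55.9%. Applied ad valorem rate: 25% + 55.9% = 80.9%.
Duty = ¥77,126.40 × 80.9% = ¥62,395.26.
Line 2 (06.44, Merena, 1,860 kg, ¥453,895.80):
Base rate for 06.44 is 4.5%.
Origin Merena qualifies under the Farmark–Merena agreement and 06.44 is covered: preferential rate Free applies instead.
The additional-duty order on 06.44 targets Bralador, not Merena; it does not apply.
Duty = ¥453,895.80 × 0% = ¥0.00.
Total = ¥62,395.26 + ¥0.00 = ¥62,395.26.

¥62,395.26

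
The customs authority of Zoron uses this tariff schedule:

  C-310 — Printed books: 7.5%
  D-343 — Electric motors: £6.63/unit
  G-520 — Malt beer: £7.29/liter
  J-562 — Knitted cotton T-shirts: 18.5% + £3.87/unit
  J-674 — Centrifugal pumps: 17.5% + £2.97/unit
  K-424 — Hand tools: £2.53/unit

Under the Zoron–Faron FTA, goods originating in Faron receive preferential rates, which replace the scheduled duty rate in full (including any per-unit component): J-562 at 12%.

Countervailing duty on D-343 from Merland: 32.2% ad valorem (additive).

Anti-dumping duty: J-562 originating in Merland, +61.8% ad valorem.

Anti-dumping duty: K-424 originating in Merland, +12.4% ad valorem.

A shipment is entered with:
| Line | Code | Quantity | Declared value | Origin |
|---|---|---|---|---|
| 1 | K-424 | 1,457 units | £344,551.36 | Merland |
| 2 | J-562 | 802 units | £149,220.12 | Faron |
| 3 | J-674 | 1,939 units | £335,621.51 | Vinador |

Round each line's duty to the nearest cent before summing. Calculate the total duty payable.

£128,809.58

Line 1 (K-424, Merland, 1,457 units, £344,551.36):
Base rate for K-424 is £2.53/unit.
Additional duty on K-424 from Merland: +12.4% ad valorem. Applied ad valorem rate = 12.4%.
Duty = £344,551.36 × 12.4% + 1,457 × £2.53 = £46,410.58.
Line 2 (J-562, Faron, 802 units, £149,220.12):
Base rate for J-562 is 18.5% + £3.87/unit.
Origin Faron qualifies under the Zoron–Faron agreement and J-562 is covered: preferential rate 12% applies instead.
The additional-duty order on J-562 targets Merland, not Faron; it does not apply.
Duty = £149,220.12 × 12% = £17,906.41.
Line 3 (J-674, Vinador, 1,939 units, £335,621.51):
Base rate for J-674 is 17.5% + £2.97/unit.
Duty = £335,621.51 × 17.5% + 1,939 × £2.97 = £64,492.59.
Total = £46,410.58 + £17,906.41 + £64,492.59 = £128,809.58.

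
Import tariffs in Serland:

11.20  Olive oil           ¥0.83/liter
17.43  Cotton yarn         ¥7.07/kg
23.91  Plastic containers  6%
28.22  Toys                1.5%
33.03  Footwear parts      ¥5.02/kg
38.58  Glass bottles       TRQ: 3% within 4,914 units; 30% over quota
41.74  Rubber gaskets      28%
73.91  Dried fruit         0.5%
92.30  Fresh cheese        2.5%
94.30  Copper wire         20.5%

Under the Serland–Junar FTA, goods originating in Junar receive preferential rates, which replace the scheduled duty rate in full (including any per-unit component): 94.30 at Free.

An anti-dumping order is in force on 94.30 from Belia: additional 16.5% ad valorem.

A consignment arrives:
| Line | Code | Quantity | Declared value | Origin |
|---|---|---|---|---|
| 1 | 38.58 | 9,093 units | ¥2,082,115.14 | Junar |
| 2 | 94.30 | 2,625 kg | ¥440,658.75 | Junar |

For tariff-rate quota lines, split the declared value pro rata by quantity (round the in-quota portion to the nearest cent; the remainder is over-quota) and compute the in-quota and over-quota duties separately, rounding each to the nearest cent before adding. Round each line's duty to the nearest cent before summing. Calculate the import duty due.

Line 1 (38.58, Junar, 9,093 units, ¥2,082,115.14):
Code 38.58 is under a tariff-rate quota (threshold 4,914 units). In-quota: 4,914 units at 3%; over-quota: 4,179 units at 30%.
Pro-rata value split: in-quota = ¥2,082,115.14 × 4,914/9,093 = ¥1,125,207.72; over-quota = ¥2,082,115.14 − ¥1,125,207.72 = ¥956,907.42.
In-quota duty = ¥1,125,207.72 × 3% = ¥33,756.23. Over-quota duty = ¥956,907.42 × 30% = ¥287,072.23.
Line duty = ¥33,756.23 + ¥287,072.23 = ¥320,828.46.
Line 2 (94.30, Junar, 2,625 kg, ¥440,658.75):
Base rate for 94.30 is 20.5%.
Origin Junar qualifies under the Serland–Junar agreement and 94.30 is covered: preferential rate Free applies instead.
The additional-duty order on 94.30 targets Belia, not Junar; it does not apply.
Duty = ¥440,658.75 × 0% = ¥0.00.
Total = ¥320,828.46 + ¥0.00 = ¥320,828.46.

¥320,828.46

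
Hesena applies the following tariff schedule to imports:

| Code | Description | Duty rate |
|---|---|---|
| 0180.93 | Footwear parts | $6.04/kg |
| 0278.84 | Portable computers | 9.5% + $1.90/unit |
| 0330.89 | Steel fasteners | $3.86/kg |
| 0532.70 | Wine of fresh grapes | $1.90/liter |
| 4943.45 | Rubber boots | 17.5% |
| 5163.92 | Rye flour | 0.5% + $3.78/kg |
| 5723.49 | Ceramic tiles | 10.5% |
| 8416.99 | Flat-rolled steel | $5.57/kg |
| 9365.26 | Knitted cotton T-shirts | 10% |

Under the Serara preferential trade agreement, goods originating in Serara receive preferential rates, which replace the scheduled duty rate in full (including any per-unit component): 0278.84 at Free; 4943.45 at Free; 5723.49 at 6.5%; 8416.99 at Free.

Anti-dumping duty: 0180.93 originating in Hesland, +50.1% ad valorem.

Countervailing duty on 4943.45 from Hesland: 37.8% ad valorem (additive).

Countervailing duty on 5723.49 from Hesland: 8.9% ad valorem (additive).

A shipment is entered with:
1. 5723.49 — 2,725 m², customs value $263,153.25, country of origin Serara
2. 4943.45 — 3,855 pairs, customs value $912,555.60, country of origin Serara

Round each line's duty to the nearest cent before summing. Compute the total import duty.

$17,104.96

Line 1 (5723.49, Serara, 2,725 m², $263,153.25):
Base rate for 5723.49 is 10.5%.
Origin Serara qualifies under the Hesena–Serara agreement and 5723.49 is covered: preferential rate 6.5% applies instead.
The additional-duty order on 5723.49 targets Hesland, not Serara; it does not apply.
Duty = $263,153.25 × 6.5% = $17,104.96.
Line 2 (4943.45, Serara, 3,855 pairs, $912,555.60):
Base rate for 4943.45 is 17.5%.
Origin Serara qualifies under the Hesena–Serara agreement and 4943.45 is covered: preferential rate Free applies instead.
The additional-duty order on 4943.45 targets Hesland, not Serara; it does not apply.
Duty = $912,555.60 × 0% = $0.00.
Total = $17,104.96 + $0.00 = $17,104.96.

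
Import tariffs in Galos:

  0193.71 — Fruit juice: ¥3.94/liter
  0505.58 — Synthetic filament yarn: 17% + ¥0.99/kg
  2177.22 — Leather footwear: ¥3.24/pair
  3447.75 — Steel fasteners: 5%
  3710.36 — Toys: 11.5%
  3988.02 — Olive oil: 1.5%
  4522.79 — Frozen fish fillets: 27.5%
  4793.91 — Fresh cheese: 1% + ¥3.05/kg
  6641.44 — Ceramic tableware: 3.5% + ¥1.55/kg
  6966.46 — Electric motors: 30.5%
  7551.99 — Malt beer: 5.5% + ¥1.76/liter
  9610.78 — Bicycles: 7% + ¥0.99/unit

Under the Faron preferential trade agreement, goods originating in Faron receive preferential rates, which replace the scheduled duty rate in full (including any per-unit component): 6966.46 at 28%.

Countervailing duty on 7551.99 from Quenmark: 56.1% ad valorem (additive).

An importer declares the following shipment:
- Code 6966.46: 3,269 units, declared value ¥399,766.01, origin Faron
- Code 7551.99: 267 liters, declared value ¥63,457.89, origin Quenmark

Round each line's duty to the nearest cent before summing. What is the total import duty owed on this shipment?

¥151,494.46

Line 1 (6966.46, Faron, 3,269 units, ¥399,766.01):
Base rate for 6966.46 is 30.5%.
Origin Faron qualifies under the Galos–Faron agreement and 6966.46 is covered: preferential rate 28% applies instead.
Duty = ¥399,766.01 × 28% = ¥111,934.48.
Line 2 (7551.99, Quenmark, 267 liters, ¥63,457.89):
Base rate for 7551.99 is 5.5% + ¥1.76/liter.
Additional duty on 7551.99 from Quenmark: +56.1%. Applied ad valorem rate: 5.5% + 56.1% = 61.6%.
Duty = ¥63,457.89 × 61.6% + 267 × ¥1.76 = ¥39,559.98.
Total = ¥111,934.48 + ¥39,559.98 = ¥151,494.46.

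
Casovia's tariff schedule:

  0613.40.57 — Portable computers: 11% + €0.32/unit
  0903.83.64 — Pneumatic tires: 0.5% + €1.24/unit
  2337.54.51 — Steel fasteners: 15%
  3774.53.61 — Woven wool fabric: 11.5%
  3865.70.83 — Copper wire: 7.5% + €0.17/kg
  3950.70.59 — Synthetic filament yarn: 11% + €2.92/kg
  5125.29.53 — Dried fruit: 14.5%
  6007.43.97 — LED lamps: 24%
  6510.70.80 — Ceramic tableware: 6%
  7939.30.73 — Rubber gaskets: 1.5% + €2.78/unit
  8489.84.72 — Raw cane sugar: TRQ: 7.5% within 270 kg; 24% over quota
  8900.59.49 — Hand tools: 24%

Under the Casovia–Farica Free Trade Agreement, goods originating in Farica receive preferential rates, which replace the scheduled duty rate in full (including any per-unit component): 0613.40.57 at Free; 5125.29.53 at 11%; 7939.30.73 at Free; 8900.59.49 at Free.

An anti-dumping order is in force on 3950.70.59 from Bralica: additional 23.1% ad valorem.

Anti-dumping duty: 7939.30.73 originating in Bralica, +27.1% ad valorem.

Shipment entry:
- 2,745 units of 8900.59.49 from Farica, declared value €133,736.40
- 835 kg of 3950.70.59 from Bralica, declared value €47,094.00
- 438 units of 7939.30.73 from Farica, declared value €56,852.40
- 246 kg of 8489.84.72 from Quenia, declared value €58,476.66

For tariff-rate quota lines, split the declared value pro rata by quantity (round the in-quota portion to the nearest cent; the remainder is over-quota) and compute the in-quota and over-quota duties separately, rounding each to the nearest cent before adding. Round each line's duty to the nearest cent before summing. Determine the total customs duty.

€22,883.00

Line 1 (8900.59.49, Farica, 2,745 units, €133,736.40):
Base rate for 8900.59.49 is 24%.
Origin Farica qualifies under the Casovia–Farica agreement and 8900.59.49 is covered: preferential rate Free applies instead.
Duty = €133,736.40 × 0% = €0.00.
Line 2 (3950.70.59, Bralica, 835 kg, €47,094.00):
Base rate for 3950.70.59 is 11% + €2.92/kg.
Additional duty on 3950.70.59 from Bralica: +23.1%. Applied ad valorem rate: 11% + 23.1% = 34.1%.
Duty = €47,094.00 × 34.1% + 835 × €2.92 = €18,497.25.
Line 3 (7939.30.73, Farica, 438 units, €56,852.40):
Base rate for 7939.30.73 is 1.5% + €2.78/unit.
Origin Farica qualifies under the Casovia–Farica agreement and 7939.30.73 is covered: preferential rate Free applies instead.
The additional-duty order on 7939.30.73 targets Bralica, not Farica; it does not apply.
Duty = €56,852.40 × 0% = €0.00.
Line 4 (8489.84.72, Quenia, 246 kg, €58,476.66):
Code 8489.84.72 is under a tariff-rate quota (threshold 270 kg). Quantity 246 kg is within the quota, so the in-quota rate 7.5% applies to the full value.
Duty = €58,476.66 × 7.5% = €4,385.75.
Total = €0.00 + €18,497.25 + €0.00 + €4,385.75 = €22,883.00.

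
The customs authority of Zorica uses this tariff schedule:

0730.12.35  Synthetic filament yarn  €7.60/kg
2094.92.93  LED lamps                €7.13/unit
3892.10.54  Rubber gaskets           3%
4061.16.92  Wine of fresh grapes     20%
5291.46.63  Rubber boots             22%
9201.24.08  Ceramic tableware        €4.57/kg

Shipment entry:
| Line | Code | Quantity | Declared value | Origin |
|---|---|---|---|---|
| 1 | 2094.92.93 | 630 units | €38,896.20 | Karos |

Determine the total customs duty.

Line 1 (2094.92.93, Karos, 630 units, €38,896.20):
Base rate for 2094.92.93 is €7.13/unit.
Duty = 630 × €7.13 = €4,491.90.

€4,491.90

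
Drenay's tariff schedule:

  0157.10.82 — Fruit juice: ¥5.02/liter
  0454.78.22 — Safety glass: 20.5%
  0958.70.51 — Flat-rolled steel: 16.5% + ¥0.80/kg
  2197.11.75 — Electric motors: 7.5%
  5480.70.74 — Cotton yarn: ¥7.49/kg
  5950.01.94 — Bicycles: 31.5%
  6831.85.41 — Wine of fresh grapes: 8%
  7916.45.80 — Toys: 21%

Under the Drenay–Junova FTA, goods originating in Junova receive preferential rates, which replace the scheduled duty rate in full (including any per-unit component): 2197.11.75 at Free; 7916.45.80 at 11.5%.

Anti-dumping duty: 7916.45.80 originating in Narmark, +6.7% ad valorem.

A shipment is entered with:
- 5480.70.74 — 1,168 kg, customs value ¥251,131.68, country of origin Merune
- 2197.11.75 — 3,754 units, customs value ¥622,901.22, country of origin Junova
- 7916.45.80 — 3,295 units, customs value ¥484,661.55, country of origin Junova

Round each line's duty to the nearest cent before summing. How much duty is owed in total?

¥64,484.40

Line 1 (5480.70.74, Merune, 1,168 kg, ¥251,131.68):
Base rate for 5480.70.74 is ¥7.49/kg.
Duty = 1,168 × ¥7.49 = ¥8,748.32.
Line 2 (2197.11.75, Junova, 3,754 units, ¥622,901.22):
Base rate for 2197.11.75 is 7.5%.
Origin Junova qualifies under the Drenay–Junova agreement and 2197.11.75 is covered: preferential rate Free applies instead.
Duty = ¥622,901.22 × 0% = ¥0.00.
Line 3 (7916.45.80, Junova, 3,295 units, ¥484,661.55):
Base rate for 7916.45.80 is 21%.
Origin Junova qualifies under the Drenay–Junova agreement and 7916.45.80 is covered: preferential rate 11.5% applies instead.
The additional-duty order on 7916.45.80 targets Narmark, not Junova; it does not apply.
Duty = ¥484,661.55 × 11.5% = ¥55,736.08.
Total = ¥8,748.32 + ¥0.00 + ¥55,736.08 = ¥64,484.40.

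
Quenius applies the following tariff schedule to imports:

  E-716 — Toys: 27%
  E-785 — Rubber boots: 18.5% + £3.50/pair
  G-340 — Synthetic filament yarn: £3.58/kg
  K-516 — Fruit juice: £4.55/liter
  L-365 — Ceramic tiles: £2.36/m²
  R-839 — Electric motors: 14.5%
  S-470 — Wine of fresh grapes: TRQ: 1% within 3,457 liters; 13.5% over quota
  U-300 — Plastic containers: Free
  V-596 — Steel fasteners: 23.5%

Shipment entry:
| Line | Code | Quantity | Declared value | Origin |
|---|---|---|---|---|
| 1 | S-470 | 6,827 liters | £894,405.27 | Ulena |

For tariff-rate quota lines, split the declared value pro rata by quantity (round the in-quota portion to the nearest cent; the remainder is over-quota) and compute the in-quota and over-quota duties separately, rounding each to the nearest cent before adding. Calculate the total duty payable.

£64,132.02

Line 1 (S-470, Ulena, 6,827 liters, £894,405.27):
Code S-470 is under a tariff-rate quota (threshold 3,457 liters). In-quota: 3,457 liters at 1%; over-quota: 3,370 liters at 13.5%.
Pro-rata value split: in-quota = £894,405.27 × 3,457/6,827 = £452,901.57; over-quota = £894,405.27 − £452,901.57 = £441,503.70.
In-quota duty = £452,901.57 × 1% = £4,529.02. Over-quota duty = £441,503.70 × 13.5% = £59,603.00.
Line duty = £4,529.02 + £59,603.00 = £64,132.02.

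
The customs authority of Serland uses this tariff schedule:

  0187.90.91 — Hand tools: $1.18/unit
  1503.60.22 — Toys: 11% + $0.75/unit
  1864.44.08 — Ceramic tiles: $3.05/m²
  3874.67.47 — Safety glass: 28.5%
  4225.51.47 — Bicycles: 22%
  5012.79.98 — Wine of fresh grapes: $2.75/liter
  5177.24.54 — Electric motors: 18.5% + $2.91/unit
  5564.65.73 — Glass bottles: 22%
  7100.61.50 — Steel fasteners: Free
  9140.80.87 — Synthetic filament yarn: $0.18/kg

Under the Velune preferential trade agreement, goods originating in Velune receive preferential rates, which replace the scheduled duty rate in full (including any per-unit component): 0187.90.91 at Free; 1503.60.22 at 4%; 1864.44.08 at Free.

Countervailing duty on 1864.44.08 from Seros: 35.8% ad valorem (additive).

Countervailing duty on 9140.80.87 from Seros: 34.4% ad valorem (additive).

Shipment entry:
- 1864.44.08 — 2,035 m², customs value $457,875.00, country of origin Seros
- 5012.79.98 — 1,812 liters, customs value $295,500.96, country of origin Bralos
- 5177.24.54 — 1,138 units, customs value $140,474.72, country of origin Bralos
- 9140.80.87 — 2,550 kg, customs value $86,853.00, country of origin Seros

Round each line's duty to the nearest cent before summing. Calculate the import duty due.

Line 1 (1864.44.08, Seros, 2,035 m², $457,875.00):
Base rate for 1864.44.08 is $3.05/m².
1864.44.08 has an FTA preferential rate, but origin Seros is not Velune; base rate stands.
Additional duty on 1864.44.08 from Seros: +35.8% ad valorem. Applied ad valorem rate = 35.8%.
Duty = $457,875.00 × 35.8% + 2,035 × $3.05 = $170,126.00.
Line 2 (5012.79.98, Bralos, 1,812 liters, $295,500.96):
Base rate for 5012.79.98 is $2.75/liter.
Duty = 1,812 × $2.75 = $4,983.00.
Line 3 (5177.24.54, Bralos, 1,138 units, $140,474.72):
Base rate for 5177.24.54 is 18.5% + $2.91/unit.
Duty = $140,474.72 × 18.5% + 1,138 × $2.91 = $29,299.40.
Line 4 (9140.80.87, Seros, 2,550 kg, $86,853.00):
Base rate for 9140.80.87 is $0.18/kg.
Additional duty on 9140.80.87 from Seros: +34.4% ad valorem. Applied ad valorem rate = 34.4%.
Duty = $86,853.00 × 34.4% + 2,550 × $0.18 = $30,336.43.
Total = $170,126.00 + $4,983.00 + $29,299.40 + $30,336.43 = $234,744.83.

$234,744.83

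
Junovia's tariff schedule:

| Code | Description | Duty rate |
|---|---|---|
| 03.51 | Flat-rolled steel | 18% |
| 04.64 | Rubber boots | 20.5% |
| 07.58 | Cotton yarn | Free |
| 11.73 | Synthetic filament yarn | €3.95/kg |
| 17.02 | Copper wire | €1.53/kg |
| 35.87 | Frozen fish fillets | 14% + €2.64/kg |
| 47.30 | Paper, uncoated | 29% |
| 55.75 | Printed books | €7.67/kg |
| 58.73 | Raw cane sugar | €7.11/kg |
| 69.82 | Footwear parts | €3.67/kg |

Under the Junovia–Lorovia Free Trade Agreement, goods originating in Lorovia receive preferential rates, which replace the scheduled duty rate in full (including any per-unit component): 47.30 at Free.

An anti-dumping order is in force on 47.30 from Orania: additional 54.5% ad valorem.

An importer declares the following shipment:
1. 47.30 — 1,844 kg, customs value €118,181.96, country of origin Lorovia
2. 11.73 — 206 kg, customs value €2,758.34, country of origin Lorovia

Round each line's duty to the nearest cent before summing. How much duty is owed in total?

€813.70

Line 1 (47.30, Lorovia, 1,844 kg, €118,181.96):
Base rate for 47.30 is 29%.
Origin Lorovia qualifies under the Junovia–Lorovia agreement and 47.30 is covered: preferential rate Free applies instead.
The additional-duty order on 47.30 targets Orania, not Lorovia; it does not apply.
Duty = €118,181.96 × 0% = €0.00.
Line 2 (11.73, Lorovia, 206 kg, €2,758.34):
Base rate for 11.73 is €3.95/kg.
Origin Lorovia is the FTA partner but 11.73 is not on the preference list; base rate stands.
Duty = 206 × €3.95 = €813.70.
Total = €0.00 + €813.70 = €813.70.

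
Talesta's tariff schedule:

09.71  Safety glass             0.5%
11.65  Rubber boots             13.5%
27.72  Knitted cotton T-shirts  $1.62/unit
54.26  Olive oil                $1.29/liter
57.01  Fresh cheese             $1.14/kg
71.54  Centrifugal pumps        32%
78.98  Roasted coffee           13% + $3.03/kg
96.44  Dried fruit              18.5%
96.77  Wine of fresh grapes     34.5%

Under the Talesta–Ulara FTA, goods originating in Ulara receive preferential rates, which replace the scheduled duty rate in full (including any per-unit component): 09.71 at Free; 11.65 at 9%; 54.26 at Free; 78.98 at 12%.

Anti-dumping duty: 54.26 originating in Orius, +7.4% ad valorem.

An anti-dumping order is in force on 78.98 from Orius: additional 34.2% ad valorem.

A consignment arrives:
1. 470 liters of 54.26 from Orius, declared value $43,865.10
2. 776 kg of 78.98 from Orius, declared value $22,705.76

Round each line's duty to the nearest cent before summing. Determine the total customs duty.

Line 1 (54.26, Orius, 470 liters, $43,865.10):
Base rate for 54.26 is $1.29/liter.
54.26 has an FTA preferential rate, but origin Orius is not Ulara; base rate stands.
Additional duty on 54.26 from Orius: +7.4% ad valorem. Applied ad valorem rate = 7.4%.
Duty = $43,865.10 × 7.4% + 470 × $1.29 = $3,852.32.
Line 2 (78.98, Orius, 776 kg, $22,705.76):
Base rate for 78.98 is 13% + $3.03/kg.
78.98 has an FTA preferential rate, but origin Orius is not Ulara; base rate stands.
Additional duty on 78.98 from Orius: +34.2%. Applied ad valorem rate: 13% + 34.2% = 47.2%.
Duty = $22,705.76 × 47.2% + 776 × $3.03 = $13,068.40.
Total = $3,852.32 + $13,068.40 = $16,920.72.

$16,920.72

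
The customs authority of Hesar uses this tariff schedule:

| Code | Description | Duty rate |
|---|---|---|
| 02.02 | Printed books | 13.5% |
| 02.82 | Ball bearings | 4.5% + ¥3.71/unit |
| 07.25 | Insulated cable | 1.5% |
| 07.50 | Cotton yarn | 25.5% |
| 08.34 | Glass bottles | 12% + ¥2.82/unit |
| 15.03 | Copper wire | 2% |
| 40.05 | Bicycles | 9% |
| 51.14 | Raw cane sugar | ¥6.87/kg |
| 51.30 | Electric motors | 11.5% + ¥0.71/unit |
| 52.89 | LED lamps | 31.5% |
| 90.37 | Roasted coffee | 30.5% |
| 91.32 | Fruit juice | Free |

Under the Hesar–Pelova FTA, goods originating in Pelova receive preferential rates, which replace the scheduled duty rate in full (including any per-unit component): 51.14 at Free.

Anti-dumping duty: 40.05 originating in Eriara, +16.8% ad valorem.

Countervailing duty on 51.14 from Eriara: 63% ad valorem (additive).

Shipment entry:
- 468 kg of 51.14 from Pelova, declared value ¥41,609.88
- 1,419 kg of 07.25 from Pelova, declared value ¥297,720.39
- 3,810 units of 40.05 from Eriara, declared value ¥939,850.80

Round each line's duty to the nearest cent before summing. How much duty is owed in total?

Line 1 (51.14, Pelova, 468 kg, ¥41,609.88):
Base rate for 51.14 is ¥6.87/kg.
Origin Pelova qualifies under the Hesar–Pelova agreement and 51.14 is covered: preferential rate Free applies instead.
The additional-duty order on 51.14 targets Eriara, not Pelova; it does not apply.
Duty = ¥41,609.88 × 0% = ¥0.00.
Line 2 (07.25, Pelova, 1,419 kg, ¥297,720.39):
Base rate for 07.25 is 1.5%.
Origin Pelova is the FTA partner but 07.25 is not on the preference list; base rate stands.
Duty = ¥297,720.39 × 1.5% = ¥4,465.81.
Line 3 (40.05, Eriara, 3,810 units, ¥939,850.80):
Base rate for 40.05 is 9%.
Additional duty on 40.05 from Eriara: +16.8%. Applied ad valorem rate: 9% + 16.8% = 25.8%.
Duty = ¥939,850.80 × 25.8% = ¥242,481.51.
Total = ¥0.00 + ¥4,465.81 + ¥242,481.51 = ¥246,947.32.

¥246,947.32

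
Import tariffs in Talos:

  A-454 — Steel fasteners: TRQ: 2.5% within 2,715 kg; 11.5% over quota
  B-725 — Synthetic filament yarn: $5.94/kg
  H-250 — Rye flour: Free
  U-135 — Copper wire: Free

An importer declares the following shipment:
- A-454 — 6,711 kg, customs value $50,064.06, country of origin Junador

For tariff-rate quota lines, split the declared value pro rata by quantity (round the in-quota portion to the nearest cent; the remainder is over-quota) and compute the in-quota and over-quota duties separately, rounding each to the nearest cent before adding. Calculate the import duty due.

Line 1 (A-454, Junador, 6,711 kg, $50,064.06):
Code A-454 is under a tariff-rate quota (threshold 2,715 kg). In-quota: 2,715 kg at 2.5%; over-quota: 3,996 kg at 11.5%.
Pro-rata value split: in-quota = $50,064.06 × 2,715/6,711 = $20,253.90; over-quota = $50,064.06 − $20,253.90 = $29,810.16.
In-quota duty = $20,253.90 × 2.5% = $506.35. Over-quota duty = $29,810.16 × 11.5% = $3,428.17.
Line duty = $506.35 + $3,428.17 = $3,934.52.

$3,934.52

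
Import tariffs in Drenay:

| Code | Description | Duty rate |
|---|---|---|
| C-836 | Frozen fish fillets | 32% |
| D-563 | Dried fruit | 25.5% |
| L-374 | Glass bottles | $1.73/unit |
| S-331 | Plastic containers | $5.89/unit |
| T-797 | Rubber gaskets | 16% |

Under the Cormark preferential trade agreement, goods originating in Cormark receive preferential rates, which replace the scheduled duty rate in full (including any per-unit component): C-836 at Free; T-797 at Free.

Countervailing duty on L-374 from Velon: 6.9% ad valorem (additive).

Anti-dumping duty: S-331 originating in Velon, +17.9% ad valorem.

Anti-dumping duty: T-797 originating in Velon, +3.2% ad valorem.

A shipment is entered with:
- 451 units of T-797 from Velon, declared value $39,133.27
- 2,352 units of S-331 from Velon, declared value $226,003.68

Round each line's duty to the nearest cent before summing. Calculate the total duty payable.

$61,821.53

Line 1 (T-797, Velon, 451 units, $39,133.27):
Base rate for T-797 is 16%.
T-797 has an FTA preferential rate, but origin Velon is not Cormark; base rate stands.
Additional duty on T-797 from Velon: +3.2%. Applied ad valorem rate: 16% + 3.2% = 19.2%.
Duty = $39,133.27 × 19.2% = $7,513.59.
Line 2 (S-331, Velon, 2,352 units, $226,003.68):
Base rate for S-331 is $5.89/unit.
Additional duty on S-331 from Velon: +17.9% ad valorem. Applied ad valorem rate = 17.9%.
Duty = $226,003.68 × 17.9% + 2,352 × $5.89 = $54,307.94.
Total = $7,513.59 + $54,307.94 = $61,821.53.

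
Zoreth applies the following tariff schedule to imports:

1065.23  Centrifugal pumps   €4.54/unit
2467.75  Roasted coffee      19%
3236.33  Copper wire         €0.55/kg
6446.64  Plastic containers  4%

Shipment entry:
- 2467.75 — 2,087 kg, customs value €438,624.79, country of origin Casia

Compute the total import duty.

€83,338.71

Line 1 (2467.75, Casia, 2,087 kg, €438,624.79):
Base rate for 2467.75 is 19%.
Duty = €438,624.79 × 19% = €83,338.71.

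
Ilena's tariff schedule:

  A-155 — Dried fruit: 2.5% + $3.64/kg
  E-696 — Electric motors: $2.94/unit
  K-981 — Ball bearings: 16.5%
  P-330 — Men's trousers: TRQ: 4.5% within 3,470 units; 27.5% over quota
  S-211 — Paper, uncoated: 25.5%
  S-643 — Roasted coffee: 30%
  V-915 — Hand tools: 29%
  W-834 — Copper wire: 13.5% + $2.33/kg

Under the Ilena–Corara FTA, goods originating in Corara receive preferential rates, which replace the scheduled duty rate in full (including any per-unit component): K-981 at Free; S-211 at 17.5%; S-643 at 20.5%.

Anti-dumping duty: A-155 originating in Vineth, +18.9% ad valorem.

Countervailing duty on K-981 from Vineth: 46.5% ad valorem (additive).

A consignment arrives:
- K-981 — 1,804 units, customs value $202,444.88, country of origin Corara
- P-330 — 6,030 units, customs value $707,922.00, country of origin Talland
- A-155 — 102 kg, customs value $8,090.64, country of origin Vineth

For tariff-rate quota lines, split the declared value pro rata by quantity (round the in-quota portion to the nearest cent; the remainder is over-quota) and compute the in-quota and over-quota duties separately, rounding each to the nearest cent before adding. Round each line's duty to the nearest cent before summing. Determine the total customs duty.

$103,084.29

Line 1 (K-981, Corara, 1,804 units, $202,444.88):
Base rate for K-981 is 16.5%.
Origin Corara qualifies under the Ilena–Corara agreement and K-981 is covered: preferential rate Free applies instead.
The additional-duty order on K-981 targets Vineth, not Corara; it does not apply.
Duty = $202,444.88 × 0% = $0.00.
Line 2 (P-330, Talland, 6,030 units, $707,922.00):
Code P-330 is under a tariff-rate quota (threshold 3,470 units). In-quota: 3,470 units at 4.5%; over-quota: 2,560 units at 27.5%.
Pro-rata value split: in-quota = $707,922.00 × 3,470/6,030 = $407,378.00; over-quota = $707,922.00 − $407,378.00 = $300,544.00.
In-quota duty = $407,378.00 × 4.5% = $18,332.01. Over-quota duty = $300,544.00 × 27.5% = $82,649.60.
Line duty = $18,332.01 + $82,649.60 = $100,981.61.
Line 3 (A-155, Vineth, 102 kg, $8,090.64):
Base rate for A-155 is 2.5% + $3.64/kg.
Additional duty on A-155 from Vineth: +18.9%. Applied ad valorem rate: 2.5% + 18.9% = 21.4%.
Duty = $8,090.64 × 21.4% + 102 × $3.64 = $2,102.68.
Total = $0.00 + $100,981.61 + $2,102.68 = $103,084.29.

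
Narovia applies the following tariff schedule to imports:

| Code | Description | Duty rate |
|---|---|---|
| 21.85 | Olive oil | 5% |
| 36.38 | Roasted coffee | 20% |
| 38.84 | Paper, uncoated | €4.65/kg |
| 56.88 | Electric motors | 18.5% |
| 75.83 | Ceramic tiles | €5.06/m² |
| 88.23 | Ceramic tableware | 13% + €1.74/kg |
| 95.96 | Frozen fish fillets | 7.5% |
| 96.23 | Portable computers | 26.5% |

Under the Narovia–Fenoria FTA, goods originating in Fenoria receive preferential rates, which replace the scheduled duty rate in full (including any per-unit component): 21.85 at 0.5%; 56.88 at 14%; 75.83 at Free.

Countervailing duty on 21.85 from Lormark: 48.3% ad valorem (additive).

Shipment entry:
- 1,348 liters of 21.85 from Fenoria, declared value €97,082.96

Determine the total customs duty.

Line 1 (21.85, Fenoria, 1,348 liters, €97,082.96):
Base rate for 21.85 is 5%.
Origin Fenoria qualifies under the Narovia–Fenoria agreement and 21.85 is covered: preferential rate 0.5% applies instead.
The additional-duty order on 21.85 targets Lormark, not Fenoria; it does not apply.
Duty = €97,082.96 × 0.5% = €485.41.

€485.41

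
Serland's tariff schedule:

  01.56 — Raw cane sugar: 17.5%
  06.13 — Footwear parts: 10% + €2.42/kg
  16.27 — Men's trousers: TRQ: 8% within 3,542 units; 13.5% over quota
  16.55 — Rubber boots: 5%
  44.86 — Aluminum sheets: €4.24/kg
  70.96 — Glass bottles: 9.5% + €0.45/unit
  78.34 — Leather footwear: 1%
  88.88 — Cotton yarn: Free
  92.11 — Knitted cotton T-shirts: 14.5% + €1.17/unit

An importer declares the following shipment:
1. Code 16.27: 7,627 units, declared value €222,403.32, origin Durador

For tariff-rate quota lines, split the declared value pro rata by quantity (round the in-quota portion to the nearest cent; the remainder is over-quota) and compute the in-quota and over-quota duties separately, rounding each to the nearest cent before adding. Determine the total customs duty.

€24,343.79

Line 1 (16.27, Durador, 7,627 units, €222,403.32):
Code 16.27 is under a tariff-rate quota (threshold 3,542 units). In-quota: 3,542 units at 8%; over-quota: 4,085 units at 13.5%.
Pro-rata value split: in-quota = €222,403.32 × 3,542/7,627 = €103,284.72; over-quota = €222,403.32 − €103,284.72 = €119,118.60.
In-quota duty = €103,284.72 × 8% = €8,262.78. Over-quota duty = €119,118.60 × 13.5% = €16,081.01.
Line duty = €8,262.78 + €16,081.01 = €24,343.79.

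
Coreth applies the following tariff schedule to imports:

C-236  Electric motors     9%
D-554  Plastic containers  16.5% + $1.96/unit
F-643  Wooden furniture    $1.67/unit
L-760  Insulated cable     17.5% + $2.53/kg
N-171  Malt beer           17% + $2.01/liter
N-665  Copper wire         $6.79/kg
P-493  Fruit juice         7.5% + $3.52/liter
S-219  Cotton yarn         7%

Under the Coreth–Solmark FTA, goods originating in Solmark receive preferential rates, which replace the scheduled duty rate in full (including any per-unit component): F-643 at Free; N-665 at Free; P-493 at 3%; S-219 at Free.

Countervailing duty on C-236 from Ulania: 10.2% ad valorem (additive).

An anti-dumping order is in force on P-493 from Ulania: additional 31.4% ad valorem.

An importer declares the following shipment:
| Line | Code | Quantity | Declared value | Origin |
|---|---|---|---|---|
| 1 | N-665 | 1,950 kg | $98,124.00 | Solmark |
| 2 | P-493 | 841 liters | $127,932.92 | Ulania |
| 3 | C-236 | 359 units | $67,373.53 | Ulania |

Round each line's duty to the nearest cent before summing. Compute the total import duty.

Line 1 (N-665, Solmark, 1,950 kg, $98,124.00):
Base rate for N-665 is $6.79/kg.
Origin Solmark qualifies under the Coreth–Solmark agreement and N-665 is covered: preferential rate Free applies instead.
Duty = $98,124.00 × 0% = $0.00.
Line 2 (P-493, Ulania, 841 liters, $127,932.92):
Base rate for P-493 is 7.5% + $3.52/liter.
P-493 has an FTA preferential rate, but origin Ulania is not Solmark; base rate stands.
Additional duty on P-493 from Ulania: +31.4%. Applied ad valorem rate: 7.5% + 31.4% = 38.9%.
Duty = $127,932.92 × 38.9% + 841 × $3.52 = $52,726.23.
Line 3 (C-236, Ulania, 359 units, $67,373.53):
Base rate for C-236 is 9%.
Additional duty on C-236 from Ulania: +10.2%. Applied ad valorem rate: 9% + 10.2% = 19.2%.
Duty = $67,373.53 × 19.2% = $12,935.72.
Total = $0.00 + $52,726.23 + $12,935.72 = $65,661.95.

$65,661.95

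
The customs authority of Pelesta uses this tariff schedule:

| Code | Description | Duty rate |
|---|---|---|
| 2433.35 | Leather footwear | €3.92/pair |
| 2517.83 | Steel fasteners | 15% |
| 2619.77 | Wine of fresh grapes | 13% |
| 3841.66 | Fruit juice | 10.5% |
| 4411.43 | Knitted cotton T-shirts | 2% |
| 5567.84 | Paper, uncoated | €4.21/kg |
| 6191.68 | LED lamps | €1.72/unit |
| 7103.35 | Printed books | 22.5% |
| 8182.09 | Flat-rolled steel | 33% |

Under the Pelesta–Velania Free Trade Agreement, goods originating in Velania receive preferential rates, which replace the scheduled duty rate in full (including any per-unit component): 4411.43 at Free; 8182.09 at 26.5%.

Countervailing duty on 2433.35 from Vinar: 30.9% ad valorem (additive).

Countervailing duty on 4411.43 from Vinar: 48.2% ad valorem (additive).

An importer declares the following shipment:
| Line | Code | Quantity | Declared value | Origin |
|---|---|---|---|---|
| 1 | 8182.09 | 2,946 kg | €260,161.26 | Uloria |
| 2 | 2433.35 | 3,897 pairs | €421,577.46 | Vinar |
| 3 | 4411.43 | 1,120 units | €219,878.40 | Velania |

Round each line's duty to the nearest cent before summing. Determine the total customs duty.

Line 1 (8182.09, Uloria, 2,946 kg, €260,161.26):
Base rate for 8182.09 is 33%.
8182.09 has an FTA preferential rate, but origin Uloria is not Velania; base rate stands.
Duty = €260,161.26 × 33% = €85,853.22.
Line 2 (2433.35, Vinar, 3,897 pairs, €421,577.46):
Base rate for 2433.35 is €3.92/pair.
Additional duty on 2433.35 from Vinar: +30.9% ad valorem. Applied ad valorem rate = 30.9%.
Duty = €421,577.46 × 30.9% + 3,897 × €3.92 = €145,543.68.
Line 3 (4411.43, Velania, 1,120 units, €219,878.40):
Base rate for 4411.43 is 2%.
Origin Velania qualifies under the Pelesta–Velania agreement and 4411.43 is covered: preferential rate Free applies instead.
The additional-duty order on 4411.43 targets Vinar, not Velania; it does not apply.
Duty = €219,878.40 × 0% = €0.00.
Total = €85,853.22 + €145,543.68 + €0.00 = €231,396.90.

€231,396.90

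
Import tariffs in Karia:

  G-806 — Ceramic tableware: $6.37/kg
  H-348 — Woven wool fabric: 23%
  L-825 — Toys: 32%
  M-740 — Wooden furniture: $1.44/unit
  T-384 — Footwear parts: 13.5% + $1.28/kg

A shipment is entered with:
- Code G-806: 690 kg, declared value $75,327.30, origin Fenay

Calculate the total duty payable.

Line 1 (G-806, Fenay, 690 kg, $75,327.30):
Base rate for G-806 is $6.37/kg.
Duty = 690 × $6.37 = $4,395.30.

$4,395.30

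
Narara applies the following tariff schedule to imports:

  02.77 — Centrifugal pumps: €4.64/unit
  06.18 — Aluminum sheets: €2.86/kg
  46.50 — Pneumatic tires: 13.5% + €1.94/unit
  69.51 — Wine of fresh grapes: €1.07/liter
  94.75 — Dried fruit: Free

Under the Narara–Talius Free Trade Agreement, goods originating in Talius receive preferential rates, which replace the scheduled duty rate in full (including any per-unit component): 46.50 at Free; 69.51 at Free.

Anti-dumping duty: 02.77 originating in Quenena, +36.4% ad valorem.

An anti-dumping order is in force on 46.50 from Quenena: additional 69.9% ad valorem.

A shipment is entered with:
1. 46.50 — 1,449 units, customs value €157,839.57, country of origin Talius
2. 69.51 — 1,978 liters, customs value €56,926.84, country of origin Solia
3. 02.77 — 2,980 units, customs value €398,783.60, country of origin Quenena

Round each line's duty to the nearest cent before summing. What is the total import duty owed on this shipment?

€161,100.89

Line 1 (46.50, Talius, 1,449 units, €157,839.57):
Base rate for 46.50 is 13.5% + €1.94/unit.
Origin Talius qualifies under the Narara–Talius agreement and 46.50 is covered: preferential rate Free applies instead.
The additional-duty order on 46.50 targets Quenena, not Talius; it does not apply.
Duty = €157,839.57 × 0% = €0.00.
Line 2 (69.51, Solia, 1,978 liters, €56,926.84):
Base rate for 69.51 is €1.07/liter.
69.51 has an FTA preferential rate, but origin Solia is not Talius; base rate stands.
Duty = 1,978 × €1.07 = €2,116.46.
Line 3 (02.77, Quenena, 2,980 units, €398,783.60):
Base rate for 02.77 is €4.64/unit.
Additional duty on 02.77 from Quenena: +36.4% ad valorem. Applied ad valorem rate = 36.4%.
Duty = €398,783.60 × 36.4% + 2,980 × €4.64 = €158,984.43.
Total = €0.00 + €2,116.46 + €158,984.43 = €161,100.89.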